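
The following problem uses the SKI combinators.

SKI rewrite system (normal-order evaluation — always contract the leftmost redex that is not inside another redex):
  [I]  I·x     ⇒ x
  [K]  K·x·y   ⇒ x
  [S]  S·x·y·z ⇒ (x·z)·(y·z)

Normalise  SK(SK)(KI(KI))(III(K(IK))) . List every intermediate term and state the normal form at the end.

  start: SK(SK)(KI(KI))(III(K(IK)))
  [1] K(KI(KI))(SK(KI(KI)))(III(K(IK)))
  [2] KI(KI)(III(K(IK)))
  [3] I(III(K(IK)))
  [4] III(K(IK))
  [5] II(K(IK))
  [6] I(K(IK))
  [7] K(IK)
  [8] KK

Answer: normal form = KK  (in 8 steps)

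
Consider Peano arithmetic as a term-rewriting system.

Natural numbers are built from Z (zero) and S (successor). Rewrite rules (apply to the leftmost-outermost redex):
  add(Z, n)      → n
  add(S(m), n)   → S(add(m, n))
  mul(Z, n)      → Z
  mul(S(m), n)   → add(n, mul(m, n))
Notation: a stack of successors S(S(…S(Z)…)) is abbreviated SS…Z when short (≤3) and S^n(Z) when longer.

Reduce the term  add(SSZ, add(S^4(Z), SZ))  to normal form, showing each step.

Answer: normal form = S^7(Z)  (in 8 steps)

Derivation:
  start: add(SSZ, add(S^4(Z), SZ))
  [1] S(add(SZ, add(S^4(Z), SZ)))
  [2] S(S(add(Z, add(S^4(Z), SZ))))
  [3] S(S(add(S^4(Z), SZ)))
  [4] S(S(S(add(SSSZ, SZ))))
  [5] S(S(S(S(add(SSZ, SZ)))))
  [6] S(S(S(S(S(add(SZ, SZ))))))
  [7] S(S(S(S(S(S(add(Z, SZ)))))))
  [8] S^7(Z)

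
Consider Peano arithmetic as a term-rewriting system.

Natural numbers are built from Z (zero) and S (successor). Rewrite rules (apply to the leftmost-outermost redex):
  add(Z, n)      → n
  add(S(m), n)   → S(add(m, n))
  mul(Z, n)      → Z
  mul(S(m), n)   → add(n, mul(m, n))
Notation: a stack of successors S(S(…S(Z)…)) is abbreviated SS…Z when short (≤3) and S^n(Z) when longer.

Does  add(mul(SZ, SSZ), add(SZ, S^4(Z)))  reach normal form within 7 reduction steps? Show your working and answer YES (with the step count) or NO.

Answer: NO — after 7 steps the term is S(S(add(Z, add(SZ, S^4(Z))))), not yet normal

Working:
  start: add(mul(SZ, SSZ), add(SZ, S^4(Z)))
  step 1: add(add(SSZ, mul(Z, SSZ)), add(SZ, S^4(Z)))
  step 2: add(S(add(SZ, mul(Z, SSZ))), add(SZ, S^4(Z)))
  step 3: S(add(add(SZ, mul(Z, SSZ)), add(SZ, S^4(Z))))
  step 4: S(add(S(add(Z, mul(Z, SSZ))), add(SZ, S^4(Z))))
  step 5: S(S(add(add(Z, mul(Z, SSZ)), add(SZ, S^4(Z)))))
  step 6: S(S(add(mul(Z, SSZ), add(SZ, S^4(Z)))))
  step 7: S(S(add(Z, add(SZ, S^4(Z)))))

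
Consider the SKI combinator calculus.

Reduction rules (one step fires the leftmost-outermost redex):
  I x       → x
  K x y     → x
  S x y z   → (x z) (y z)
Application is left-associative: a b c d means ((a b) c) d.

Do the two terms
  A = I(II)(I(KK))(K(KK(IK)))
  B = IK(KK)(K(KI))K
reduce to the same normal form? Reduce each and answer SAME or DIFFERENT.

Answer: SAME — A ⇓ K, B ⇓ K

Reduction:
Term A:
  start: I(II)(I(KK))(K(KK(IK)))
  →1  II(I(KK))(K(KK(IK)))
  →2  I(I(KK))(K(KK(IK)))
  →3  I(KK)(K(KK(IK)))
  →4  KK(K(KK(IK)))
  →5  K

Term B:
  start: IK(KK)(K(KI))K
  →1  K(KK)(K(KI))K
  →2  KKK
  →3  K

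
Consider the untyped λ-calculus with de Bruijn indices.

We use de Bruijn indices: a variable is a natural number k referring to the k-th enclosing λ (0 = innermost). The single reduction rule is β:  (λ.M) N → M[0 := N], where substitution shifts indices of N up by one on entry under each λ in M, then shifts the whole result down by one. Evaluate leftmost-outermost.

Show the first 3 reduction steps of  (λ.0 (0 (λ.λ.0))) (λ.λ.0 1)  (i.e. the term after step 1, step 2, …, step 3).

Answer: after 3 steps: λ.0 (λ.0 (λ.λ.0))

Reduction:
  start: (λ.0 (0 (λ.λ.0))) (λ.λ.0 1)
  →1  (λ.λ.0 1) ((λ.λ.0 1) (λ.λ.0))
  →2  λ.0 ((λ.λ.0 1) (λ.λ.0))
  →3  λ.0 (λ.0 (λ.λ.0))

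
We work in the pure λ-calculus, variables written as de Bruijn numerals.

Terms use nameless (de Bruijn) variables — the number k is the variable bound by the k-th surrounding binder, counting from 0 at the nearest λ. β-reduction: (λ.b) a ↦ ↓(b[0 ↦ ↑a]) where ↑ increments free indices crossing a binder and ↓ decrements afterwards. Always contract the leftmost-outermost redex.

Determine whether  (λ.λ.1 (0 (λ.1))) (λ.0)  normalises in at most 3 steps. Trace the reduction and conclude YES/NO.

  start: (λ.λ.1 (0 (λ.1))) (λ.0)
  step 1: λ.(λ.0) (0 (λ.1))
  step 2: λ.0 (λ.1)

Answer: YES — reaches normal form λ.0 (λ.1) in 2 ≤ 3 steps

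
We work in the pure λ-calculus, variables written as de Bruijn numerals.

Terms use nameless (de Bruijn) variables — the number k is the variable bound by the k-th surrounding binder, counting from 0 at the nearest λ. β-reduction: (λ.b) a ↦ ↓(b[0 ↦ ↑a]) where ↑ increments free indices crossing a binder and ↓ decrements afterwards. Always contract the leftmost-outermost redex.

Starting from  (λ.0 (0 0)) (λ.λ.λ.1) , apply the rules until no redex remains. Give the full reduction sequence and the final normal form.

  start: (λ.0 (0 0)) (λ.λ.λ.1)
  step 1: (λ.λ.λ.1) ((λ.λ.λ.1) (λ.λ.λ.1))
  step 2: λ.λ.1

Answer: normal form = λ.λ.1  (in 2 steps)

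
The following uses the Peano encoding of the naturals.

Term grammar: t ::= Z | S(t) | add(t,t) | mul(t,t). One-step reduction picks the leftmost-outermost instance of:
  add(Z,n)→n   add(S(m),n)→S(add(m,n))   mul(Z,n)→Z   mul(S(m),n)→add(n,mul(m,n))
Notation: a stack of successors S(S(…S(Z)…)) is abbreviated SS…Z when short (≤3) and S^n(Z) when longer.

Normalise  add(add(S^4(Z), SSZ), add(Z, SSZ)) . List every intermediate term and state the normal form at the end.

Answer: normal form = S^8(Z)  (in 13 steps)

Working:
  start: add(add(S^4(Z), SSZ), add(Z, SSZ))
  →1  add(S(add(SSSZ, SSZ)), add(Z, SSZ))
  →2  S(add(add(SSSZ, SSZ), add(Z, SSZ)))
  →3  S(add(S(add(SSZ, SSZ)), add(Z, SSZ)))
  →4  S(S(add(add(SSZ, SSZ), add(Z, SSZ))))
  →5  S(S(add(S(add(SZ, SSZ)), add(Z, SSZ))))
  →6  S(S(S(add(add(SZ, SSZ), add(Z, SSZ)))))
  →7  S(S(S(add(S(add(Z, SSZ)), add(Z, SSZ)))))
  →8  S(S(S(S(add(add(Z, SSZ), add(Z, SSZ))))))
  →9  S(S(S(S(add(SSZ, add(Z, SSZ))))))
  →10  S(S(S(S(S(add(SZ, add(Z, SSZ)))))))
  →11  S(S(S(S(S(S(add(Z, add(Z, SSZ))))))))
  →12  S(S(S(S(S(S(add(Z, SSZ)))))))
  →13  S^8(Z)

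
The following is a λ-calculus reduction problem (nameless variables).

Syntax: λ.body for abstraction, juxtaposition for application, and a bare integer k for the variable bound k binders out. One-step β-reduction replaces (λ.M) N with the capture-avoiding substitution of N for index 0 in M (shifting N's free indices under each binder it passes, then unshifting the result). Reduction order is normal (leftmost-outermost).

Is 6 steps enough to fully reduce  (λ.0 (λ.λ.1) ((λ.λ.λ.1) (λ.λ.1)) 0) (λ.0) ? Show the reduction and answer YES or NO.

  start: (λ.0 (λ.λ.1) ((λ.λ.λ.1) (λ.λ.1)) 0) (λ.0)
  [1] (λ.0) (λ.λ.1) ((λ.λ.λ.1) (λ.λ.1)) (λ.0)
  [2] (λ.λ.1) ((λ.λ.λ.1) (λ.λ.1)) (λ.0)
  [3] (λ.(λ.λ.λ.1) (λ.λ.1)) (λ.0)
  [4] (λ.λ.λ.1) (λ.λ.1)
  [5] λ.λ.1

Answer: YES — reaches normal form λ.λ.1 in 5 ≤ 6 steps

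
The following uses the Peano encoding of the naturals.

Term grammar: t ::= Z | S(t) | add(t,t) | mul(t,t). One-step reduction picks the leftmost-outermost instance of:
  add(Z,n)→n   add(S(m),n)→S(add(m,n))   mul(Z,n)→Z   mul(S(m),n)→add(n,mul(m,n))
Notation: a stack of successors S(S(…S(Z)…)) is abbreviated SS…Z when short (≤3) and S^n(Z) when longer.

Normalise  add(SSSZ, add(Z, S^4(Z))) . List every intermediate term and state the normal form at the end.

  start: add(SSSZ, add(Z, S^4(Z)))
  step 1: S(add(SSZ, add(Z, S^4(Z))))
  step 2: S(S(add(SZ, add(Z, S^4(Z)))))
  step 3: S(S(S(add(Z, add(Z, S^4(Z))))))
  step 4: S(S(S(add(Z, S^4(Z)))))
  step 5: S^7(Z)

Answer: normal form = S^7(Z)  (in 5 steps)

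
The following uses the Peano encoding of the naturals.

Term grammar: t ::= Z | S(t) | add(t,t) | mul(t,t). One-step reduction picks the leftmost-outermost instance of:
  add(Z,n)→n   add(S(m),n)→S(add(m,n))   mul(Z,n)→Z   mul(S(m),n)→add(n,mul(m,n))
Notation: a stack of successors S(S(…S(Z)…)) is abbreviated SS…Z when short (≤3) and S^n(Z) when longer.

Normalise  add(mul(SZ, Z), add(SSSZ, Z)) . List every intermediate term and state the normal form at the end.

  start: add(mul(SZ, Z), add(SSSZ, Z))
  [1] add(add(Z, mul(Z, Z)), add(SSSZ, Z))
  [2] add(mul(Z, Z), add(SSSZ, Z))
  [3] add(Z, add(SSSZ, Z))
  [4] add(SSSZ, Z)
  [5] S(add(SSZ, Z))
  [6] S(S(add(SZ, Z)))
  [7] S(S(S(add(Z, Z))))
  [8] SSSZ

Answer: normal form = SSSZ  (in 8 steps)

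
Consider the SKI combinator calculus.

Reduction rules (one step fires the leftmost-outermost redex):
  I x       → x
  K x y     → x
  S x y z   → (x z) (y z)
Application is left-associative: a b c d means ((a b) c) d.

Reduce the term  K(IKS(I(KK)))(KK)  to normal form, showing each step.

Answer: normal form = S  (in 3 steps)

Working:
  start: K(IKS(I(KK)))(KK)
  [1] IKS(I(KK))
  [2] KS(I(KK))
  [3] S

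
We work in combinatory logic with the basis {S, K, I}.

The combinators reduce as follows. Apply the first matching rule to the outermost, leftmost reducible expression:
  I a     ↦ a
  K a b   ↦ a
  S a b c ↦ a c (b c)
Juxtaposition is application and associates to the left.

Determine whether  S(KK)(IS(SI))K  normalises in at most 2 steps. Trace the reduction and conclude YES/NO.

Answer: NO — after 2 steps the term is K(IS(SI)K), not yet normal

Reduction:
  start: S(KK)(IS(SI))K
  [1] KKK(IS(SI)K)
  [2] K(IS(SI)K)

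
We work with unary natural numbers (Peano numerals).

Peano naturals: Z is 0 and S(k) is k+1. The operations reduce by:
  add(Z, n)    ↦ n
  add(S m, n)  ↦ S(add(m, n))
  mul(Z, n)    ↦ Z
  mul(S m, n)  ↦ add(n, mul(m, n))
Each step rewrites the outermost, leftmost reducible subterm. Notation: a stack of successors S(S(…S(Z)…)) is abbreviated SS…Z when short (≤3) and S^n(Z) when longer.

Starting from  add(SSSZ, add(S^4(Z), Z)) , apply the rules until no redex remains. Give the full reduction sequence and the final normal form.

Answer: normal form = S^7(Z)  (in 9 steps)

Working:
  start: add(SSSZ, add(S^4(Z), Z))
  step 1: S(add(SSZ, add(S^4(Z), Z)))
  step 2: S(S(add(SZ, add(S^4(Z), Z))))
  step 3: S(S(S(add(Z, add(S^4(Z), Z)))))
  step 4: S(S(S(add(S^4(Z), Z))))
  step 5: S(S(S(S(add(SSSZ, Z)))))
  step 6: S(S(S(S(S(add(SSZ, Z))))))
  step 7: S(S(S(S(S(S(add(SZ, Z)))))))
  step 8: S(S(S(S(S(S(S(add(Z, Z))))))))
  step 9: S^7(Z)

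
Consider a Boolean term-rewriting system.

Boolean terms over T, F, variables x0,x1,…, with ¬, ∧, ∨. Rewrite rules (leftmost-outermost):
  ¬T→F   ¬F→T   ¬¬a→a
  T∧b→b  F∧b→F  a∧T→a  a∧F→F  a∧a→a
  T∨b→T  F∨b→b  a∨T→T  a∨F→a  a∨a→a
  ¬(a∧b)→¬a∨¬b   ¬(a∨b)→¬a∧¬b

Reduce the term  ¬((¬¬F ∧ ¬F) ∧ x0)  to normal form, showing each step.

  start: ¬((¬¬F ∧ ¬F) ∧ x0)
  →1  ¬(¬¬F ∧ ¬F) ∨ ¬x0
  →2  (¬¬¬F ∨ ¬¬F) ∨ ¬x0
  →3  (¬F ∨ ¬¬F) ∨ ¬x0
  →4  (T ∨ ¬¬F) ∨ ¬x0
  →5  T ∨ ¬x0
  →6  T

Answer: normal form = T  (in 6 steps)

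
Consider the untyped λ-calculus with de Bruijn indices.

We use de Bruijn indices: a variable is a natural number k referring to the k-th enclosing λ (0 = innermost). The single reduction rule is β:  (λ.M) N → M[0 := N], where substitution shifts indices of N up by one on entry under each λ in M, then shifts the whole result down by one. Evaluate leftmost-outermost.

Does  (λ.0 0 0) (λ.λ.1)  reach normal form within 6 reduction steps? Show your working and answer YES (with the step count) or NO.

  start: (λ.0 0 0) (λ.λ.1)
  [1] (λ.λ.1) (λ.λ.1) (λ.λ.1)
  [2] (λ.λ.λ.1) (λ.λ.1)
  [3] λ.λ.1

Answer: YES — reaches normal form λ.λ.1 in 3 ≤ 6 steps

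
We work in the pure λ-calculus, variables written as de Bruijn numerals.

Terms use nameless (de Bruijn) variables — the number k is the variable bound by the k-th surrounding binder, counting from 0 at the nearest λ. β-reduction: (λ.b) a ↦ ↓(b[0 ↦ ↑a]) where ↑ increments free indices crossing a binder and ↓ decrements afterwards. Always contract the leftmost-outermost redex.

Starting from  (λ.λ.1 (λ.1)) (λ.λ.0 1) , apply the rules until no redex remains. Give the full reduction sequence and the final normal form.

  start: (λ.λ.1 (λ.1)) (λ.λ.0 1)
  [1] λ.(λ.λ.0 1) (λ.1)
  [2] λ.λ.0 (λ.2)

Answer: normal form = λ.λ.0 (λ.2)  (in 2 steps)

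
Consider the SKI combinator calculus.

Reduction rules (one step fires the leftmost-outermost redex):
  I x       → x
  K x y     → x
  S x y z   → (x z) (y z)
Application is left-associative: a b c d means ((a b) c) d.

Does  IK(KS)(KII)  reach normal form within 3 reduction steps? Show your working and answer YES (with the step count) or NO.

Answer: YES — reaches normal form KS in 2 ≤ 3 steps

Working:
  start: IK(KS)(KII)
  step 1: K(KS)(KII)
  step 2: KS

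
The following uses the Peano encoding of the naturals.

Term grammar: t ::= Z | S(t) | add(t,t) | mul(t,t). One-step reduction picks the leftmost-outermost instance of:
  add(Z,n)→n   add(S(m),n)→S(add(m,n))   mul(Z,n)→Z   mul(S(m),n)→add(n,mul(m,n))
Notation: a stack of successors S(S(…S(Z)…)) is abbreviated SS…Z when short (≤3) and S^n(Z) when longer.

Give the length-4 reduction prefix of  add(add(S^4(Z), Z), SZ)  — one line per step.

Answer: after 4 steps: S(S(add(add(SSZ, Z), SZ)))

Working:
  start: add(add(S^4(Z), Z), SZ)
  [1] add(S(add(SSSZ, Z)), SZ)
  [2] S(add(add(SSSZ, Z), SZ))
  [3] S(add(S(add(SSZ, Z)), SZ))
  [4] S(S(add(add(SSZ, Z), SZ)))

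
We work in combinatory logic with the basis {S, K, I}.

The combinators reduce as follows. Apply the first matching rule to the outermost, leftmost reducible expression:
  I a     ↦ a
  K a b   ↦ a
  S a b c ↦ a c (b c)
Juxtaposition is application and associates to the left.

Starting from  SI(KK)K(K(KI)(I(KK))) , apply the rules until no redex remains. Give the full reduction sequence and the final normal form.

  start: SI(KK)K(K(KI)(I(KK)))
  step 1: IK(KKK)(K(KI)(I(KK)))
  step 2: K(KKK)(K(KI)(I(KK)))
  step 3: KKK
  step 4: K

Answer: normal form = K  (in 4 steps)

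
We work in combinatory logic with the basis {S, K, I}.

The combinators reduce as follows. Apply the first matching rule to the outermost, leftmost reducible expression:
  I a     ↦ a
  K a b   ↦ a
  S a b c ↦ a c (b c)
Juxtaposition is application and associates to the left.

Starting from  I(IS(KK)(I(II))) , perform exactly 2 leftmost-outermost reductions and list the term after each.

  start: I(IS(KK)(I(II)))
  [1] IS(KK)(I(II))
  [2] S(KK)(I(II))

Answer: after 2 steps: S(KK)(I(II))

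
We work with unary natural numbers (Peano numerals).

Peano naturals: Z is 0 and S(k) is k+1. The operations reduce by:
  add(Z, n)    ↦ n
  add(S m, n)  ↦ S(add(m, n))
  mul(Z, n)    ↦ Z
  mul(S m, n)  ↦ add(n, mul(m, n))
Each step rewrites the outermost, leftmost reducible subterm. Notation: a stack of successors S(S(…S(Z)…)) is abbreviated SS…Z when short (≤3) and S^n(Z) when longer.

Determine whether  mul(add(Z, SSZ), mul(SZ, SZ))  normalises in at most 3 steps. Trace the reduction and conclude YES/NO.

Answer: NO — after 3 steps the term is add(add(SZ, mul(Z, SZ)), mul(SZ, mul(SZ, SZ))), not yet normal

Working:
  start: mul(add(Z, SSZ), mul(SZ, SZ))
  step 1: mul(SSZ, mul(SZ, SZ))
  step 2: add(mul(SZ, SZ), mul(SZ, mul(SZ, SZ)))
  step 3: add(add(SZ, mul(Z, SZ)), mul(SZ, mul(SZ, SZ)))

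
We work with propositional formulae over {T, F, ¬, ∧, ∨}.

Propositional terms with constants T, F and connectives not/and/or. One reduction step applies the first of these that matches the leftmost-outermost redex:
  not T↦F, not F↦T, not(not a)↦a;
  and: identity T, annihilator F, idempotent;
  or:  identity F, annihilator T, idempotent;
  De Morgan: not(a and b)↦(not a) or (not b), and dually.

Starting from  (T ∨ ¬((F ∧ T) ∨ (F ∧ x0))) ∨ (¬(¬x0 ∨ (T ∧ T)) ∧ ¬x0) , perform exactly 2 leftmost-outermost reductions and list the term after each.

Answer: after 2 steps: T

Derivation:
  start: (T ∨ ¬((F ∧ T) ∨ (F ∧ x0))) ∨ (¬(¬x0 ∨ (T ∧ T)) ∧ ¬x0)
  →1  T ∨ (¬(¬x0 ∨ (T ∧ T)) ∧ ¬x0)
  →2  T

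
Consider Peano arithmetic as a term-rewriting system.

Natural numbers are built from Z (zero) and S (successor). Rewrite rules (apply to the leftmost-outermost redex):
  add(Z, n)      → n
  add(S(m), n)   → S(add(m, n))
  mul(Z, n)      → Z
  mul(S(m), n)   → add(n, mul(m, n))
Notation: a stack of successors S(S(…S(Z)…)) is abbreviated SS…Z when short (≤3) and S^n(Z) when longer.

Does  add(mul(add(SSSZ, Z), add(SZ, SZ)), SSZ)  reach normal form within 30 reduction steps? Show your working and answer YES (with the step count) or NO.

  start: add(mul(add(SSSZ, Z), add(SZ, SZ)), SSZ)
  →1  add(mul(S(add(SSZ, Z)), add(SZ, SZ)), SSZ)
  →2  add(add(add(SZ, SZ), mul(add(SSZ, Z), add(SZ, SZ))), SSZ)
  →3  add(add(S(add(Z, SZ)), mul(add(SSZ, Z), add(SZ, SZ))), SSZ)
  →4  add(S(add(add(Z, SZ), mul(add(SSZ, Z), add(SZ, SZ)))), SSZ)
  →5  S(add(add(add(Z, SZ), mul(add(SSZ, Z), add(SZ, SZ))), SSZ))
  →6  S(add(add(SZ, mul(add(SSZ, Z), add(SZ, SZ))), SSZ))
  →7  S(add(S(add(Z, mul(add(SSZ, Z), add(SZ, SZ)))), SSZ))
  →8  S(S(add(add(Z, mul(add(SSZ, Z), add(SZ, SZ))), SSZ)))
  →9  S(S(add(mul(add(SSZ, Z), add(SZ, SZ)), SSZ)))
  →10  S(S(add(mul(S(add(SZ, Z)), add(SZ, SZ)), SSZ)))
  →11  S(S(add(add(add(SZ, SZ), mul(add(SZ, Z), add(SZ, SZ))), SSZ)))
  →12  S(S(add(add(S(add(Z, SZ)), mul(add(SZ, Z), add(SZ, SZ))), SSZ)))
  →13  S(S(add(S(add(add(Z, SZ), mul(add(SZ, Z), add(SZ, SZ)))), SSZ)))
  →14  S(S(S(add(add(add(Z, SZ), mul(add(SZ, Z), add(SZ, SZ))), SSZ))))
  →15  S(S(S(add(add(SZ, mul(add(SZ, Z), add(SZ, SZ))), SSZ))))
  →16  S(S(S(add(S(add(Z, mul(add(SZ, Z), add(SZ, SZ)))), SSZ))))
  →17  S(S(S(S(add(add(Z, mul(add(SZ, Z), add(SZ, SZ))), SSZ)))))
  →18  S(S(S(S(add(mul(add(SZ, Z), add(SZ, SZ)), SSZ)))))
  →19  S(S(S(S(add(mul(S(add(Z, Z)), add(SZ, SZ)), SSZ)))))
  →20  S(S(S(S(add(add(add(SZ, SZ), mul(add(Z, Z), add(SZ, SZ))), SSZ)))))
  →21  S(S(S(S(add(add(S(add(Z, SZ)), mul(add(Z, Z), add(SZ, SZ))), SSZ)))))
  →22  S(S(S(S(add(S(add(add(Z, SZ), mul(add(Z, Z), add(SZ, SZ)))), SSZ)))))
  →23  S(S(S(S(S(add(add(add(Z, SZ), mul(add(Z, Z), add(SZ, SZ))), SSZ))))))
  →24  S(S(S(S(S(add(add(SZ, mul(add(Z, Z), add(SZ, SZ))), SSZ))))))
  →25  S(S(S(S(S(add(S(add(Z, mul(add(Z, Z), add(SZ, SZ)))), SSZ))))))
  →26  S(S(S(S(S(S(add(add(Z, mul(add(Z, Z), add(SZ, SZ))), SSZ)))))))
  →27  S(S(S(S(S(S(add(mul(add(Z, Z), add(SZ, SZ)), SSZ)))))))
  →28  S(S(S(S(S(S(add(mul(Z, add(SZ, SZ)), SSZ)))))))
  →29  S(S(S(S(S(S(add(Z, SSZ)))))))
  →30  S^8(Z)

Answer: YES — reaches normal form S^8(Z) in 30 ≤ 30 steps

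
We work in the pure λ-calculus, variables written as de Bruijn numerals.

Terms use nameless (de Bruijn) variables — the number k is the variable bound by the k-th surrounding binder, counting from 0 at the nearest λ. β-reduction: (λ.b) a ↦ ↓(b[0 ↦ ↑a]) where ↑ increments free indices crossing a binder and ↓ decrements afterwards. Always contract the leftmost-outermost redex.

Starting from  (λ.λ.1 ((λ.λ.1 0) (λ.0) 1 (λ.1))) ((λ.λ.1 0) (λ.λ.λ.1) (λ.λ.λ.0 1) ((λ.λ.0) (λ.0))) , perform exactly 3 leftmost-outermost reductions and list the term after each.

  start: (λ.λ.1 ((λ.λ.1 0) (λ.0) 1 (λ.1))) ((λ.λ.1 0) (λ.λ.λ.1) (λ.λ.λ.0 1) ((λ.λ.0) (λ.0)))
  →1  λ.(λ.λ.1 0) (λ.λ.λ.1) (λ.λ.λ.0 1) ((λ.λ.0) (λ.0)) ((λ.λ.1 0) (λ.0) ((λ.λ.1 0) (λ.λ.λ.1) (λ.λ.λ.0 1) ((λ.λ.0) (λ.0))) (λ.1))
  →2  λ.(λ.(λ.λ.λ.1) 0) (λ.λ.λ.0 1) ((λ.λ.0) (λ.0)) ((λ.λ.1 0) (λ.0) ((λ.λ.1 0) (λ.λ.λ.1) (λ.λ.λ.0 1) ((λ.λ.0) (λ.0))) (λ.1))
  →3  λ.(λ.λ.λ.1) (λ.λ.λ.0 1) ((λ.λ.0) (λ.0)) ((λ.λ.1 0) (λ.0) ((λ.λ.1 0) (λ.λ.λ.1) (λ.λ.λ.0 1) ((λ.λ.0) (λ.0))) (λ.1))

Answer: after 3 steps: λ.(λ.λ.λ.1) (λ.λ.λ.0 1) ((λ.λ.0) (λ.0)) ((λ.λ.1 0) (λ.0) ((λ.λ.1 0) (λ.λ.λ.1) (λ.λ.λ.0 1) ((λ.λ.0) (λ.0))) (λ.1))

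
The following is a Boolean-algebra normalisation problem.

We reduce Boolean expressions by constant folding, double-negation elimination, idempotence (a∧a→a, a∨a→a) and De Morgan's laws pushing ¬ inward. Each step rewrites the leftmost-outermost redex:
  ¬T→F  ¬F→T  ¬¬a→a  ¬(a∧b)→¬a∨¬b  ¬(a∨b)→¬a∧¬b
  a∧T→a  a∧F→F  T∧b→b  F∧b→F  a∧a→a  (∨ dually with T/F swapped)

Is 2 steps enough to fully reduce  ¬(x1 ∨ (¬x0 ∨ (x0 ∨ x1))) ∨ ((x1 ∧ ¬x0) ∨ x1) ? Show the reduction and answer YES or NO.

Answer: NO — after 2 steps the term is (¬x1 ∧ (¬¬x0 ∧ ¬(x0 ∨ x1))) ∨ ((x1 ∧ ¬x0) ∨ x1), not yet normal

Working:
  start: ¬(x1 ∨ (¬x0 ∨ (x0 ∨ x1))) ∨ ((x1 ∧ ¬x0) ∨ x1)
  [1] (¬x1 ∧ ¬(¬x0 ∨ (x0 ∨ x1))) ∨ ((x1 ∧ ¬x0) ∨ x1)
  [2] (¬x1 ∧ (¬¬x0 ∧ ¬(x0 ∨ x1))) ∨ ((x1 ∧ ¬x0) ∨ x1)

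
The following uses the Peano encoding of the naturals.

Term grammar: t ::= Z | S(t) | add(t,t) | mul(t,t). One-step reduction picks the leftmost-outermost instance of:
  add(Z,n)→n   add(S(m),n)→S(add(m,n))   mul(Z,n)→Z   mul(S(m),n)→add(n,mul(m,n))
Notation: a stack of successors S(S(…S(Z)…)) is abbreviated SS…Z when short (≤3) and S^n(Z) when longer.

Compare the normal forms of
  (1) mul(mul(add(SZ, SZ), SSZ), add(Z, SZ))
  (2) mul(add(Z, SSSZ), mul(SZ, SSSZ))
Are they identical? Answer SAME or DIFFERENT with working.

Answer: DIFFERENT — A ⇓ S^4(Z), B ⇓ S^9(Z)

Reduction:
Term A:
  start: mul(mul(add(SZ, SZ), SSZ), add(Z, SZ))
  step 1: mul(mul(S(add(Z, SZ)), SSZ), add(Z, SZ))
  step 2: mul(add(SSZ, mul(add(Z, SZ), SSZ)), add(Z, SZ))
  step 3: mul(S(add(SZ, mul(add(Z, SZ), SSZ))), add(Z, SZ))
  step 4: add(add(Z, SZ), mul(add(SZ, mul(add(Z, SZ), SSZ)), add(Z, SZ)))
  step 5: add(SZ, mul(add(SZ, mul(add(Z, SZ), SSZ)), add(Z, SZ)))
  step 6: S(add(Z, mul(add(SZ, mul(add(Z, SZ), SSZ)), add(Z, SZ))))
  step 7: S(mul(add(SZ, mul(add(Z, SZ), SSZ)), add(Z, SZ)))
  step 8: S(mul(S(add(Z, mul(add(Z, SZ), SSZ))), add(Z, SZ)))
  step 9: S(add(add(Z, SZ), mul(add(Z, mul(add(Z, SZ), SSZ)), add(Z, SZ))))
  step 10: S(add(SZ, mul(add(Z, mul(add(Z, SZ), SSZ)), add(Z, SZ))))
  step 11: S(S(add(Z, mul(add(Z, mul(add(Z, SZ), SSZ)), add(Z, SZ)))))
  step 12: S(S(mul(add(Z, mul(add(Z, SZ), SSZ)), add(Z, SZ))))
  step 13: S(S(mul(mul(add(Z, SZ), SSZ), add(Z, SZ))))
  step 14: S(S(mul(mul(SZ, SSZ), add(Z, SZ))))
  step 15: S(S(mul(add(SSZ, mul(Z, SSZ)), add(Z, SZ))))
  step 16: S(S(mul(S(add(SZ, mul(Z, SSZ))), add(Z, SZ))))
  step 17: S(S(add(add(Z, SZ), mul(add(SZ, mul(Z, SSZ)), add(Z, SZ)))))
  step 18: S(S(add(SZ, mul(add(SZ, mul(Z, SSZ)), add(Z, SZ)))))
  step 19: S(S(S(add(Z, mul(add(SZ, mul(Z, SSZ)), add(Z, SZ))))))
  step 20: S(S(S(mul(add(SZ, mul(Z, SSZ)), add(Z, SZ)))))
  step 21: S(S(S(mul(S(add(Z, mul(Z, SSZ))), add(Z, SZ)))))
  step 22: S(S(S(add(add(Z, SZ), mul(add(Z, mul(Z, SSZ)), add(Z, SZ))))))
  step 23: S(S(S(add(SZ, mul(add(Z, mul(Z, SSZ)), add(Z, SZ))))))
  step 24: S(S(S(S(add(Z, mul(add(Z, mul(Z, SSZ)), add(Z, SZ)))))))
  step 25: S(S(S(S(mul(add(Z, mul(Z, SSZ)), add(Z, SZ))))))
  step 26: S(S(S(S(mul(mul(Z, SSZ), add(Z, SZ))))))
  step 27: S(S(S(S(mul(Z, add(Z, SZ))))))
  step 28: S^4(Z)

Term B:
  start: mul(add(Z, SSSZ), mul(SZ, SSSZ))
  step 1: mul(SSSZ, mul(SZ, SSSZ))
  step 2: add(mul(SZ, SSSZ), mul(SSZ, mul(SZ, SSSZ)))
  step 3: add(add(SSSZ, mul(Z, SSSZ)), mul(SSZ, mul(SZ, SSSZ)))
  step 4: add(S(add(SSZ, mul(Z, SSSZ))), mul(SSZ, mul(SZ, SSSZ)))
  step 5: S(add(add(SSZ, mul(Z, SSSZ)), mul(SSZ, mul(SZ, SSSZ))))
  step 6: S(add(S(add(SZ, mul(Z, SSSZ))), mul(SSZ, mul(SZ, SSSZ))))
  step 7: S(S(add(add(SZ, mul(Z, SSSZ)), mul(SSZ, mul(SZ, SSSZ)))))
  step 8: S(S(add(S(add(Z, mul(Z, SSSZ))), mul(SSZ, mul(SZ, SSSZ)))))
  step 9: S(S(S(add(add(Z, mul(Z, SSSZ)), mul(SSZ, mul(SZ, SSSZ))))))
  step 10: S(S(S(add(mul(Z, SSSZ), mul(SSZ, mul(SZ, SSSZ))))))
  step 11: S(S(S(add(Z, mul(SSZ, mul(SZ, SSSZ))))))
  step 12: S(S(S(mul(SSZ, mul(SZ, SSSZ)))))
  step 13: S(S(S(add(mul(SZ, SSSZ), mul(SZ, mul(SZ, SSSZ))))))
  step 14: S(S(S(add(add(SSSZ, mul(Z, SSSZ)), mul(SZ, mul(SZ, SSSZ))))))
  step 15: S(S(S(add(S(add(SSZ, mul(Z, SSSZ))), mul(SZ, mul(SZ, SSSZ))))))
  step 16: S(S(S(S(add(add(SSZ, mul(Z, SSSZ)), mul(SZ, mul(SZ, SSSZ)))))))
  step 17: S(S(S(S(add(S(add(SZ, mul(Z, SSSZ))), mul(SZ, mul(SZ, SSSZ)))))))
  step 18: S(S(S(S(S(add(add(SZ, mul(Z, SSSZ)), mul(SZ, mul(SZ, SSSZ))))))))
  step 19: S(S(S(S(S(add(S(add(Z, mul(Z, SSSZ))), mul(SZ, mul(SZ, SSSZ))))))))
  step 20: S(S(S(S(S(S(add(add(Z, mul(Z, SSSZ)), mul(SZ, mul(SZ, SSSZ)))))))))
  step 21: S(S(S(S(S(S(add(mul(Z, SSSZ), mul(SZ, mul(SZ, SSSZ)))))))))
  step 22: S(S(S(S(S(S(add(Z, mul(SZ, mul(SZ, SSSZ)))))))))
  step 23: S(S(S(S(S(S(mul(SZ, mul(SZ, SSSZ))))))))
  step 24: S(S(S(S(S(S(add(mul(SZ, SSSZ), mul(Z, mul(SZ, SSSZ)))))))))
  step 25: S(S(S(S(S(S(add(add(SSSZ, mul(Z, SSSZ)), mul(Z, mul(SZ, SSSZ)))))))))
  step 26: S(S(S(S(S(S(add(S(add(SSZ, mul(Z, SSSZ))), mul(Z, mul(SZ, SSSZ)))))))))
  step 27: S(S(S(S(S(S(S(add(add(SSZ, mul(Z, SSSZ)), mul(Z, mul(SZ, SSSZ))))))))))
  step 28: S(S(S(S(S(S(S(add(S(add(SZ, mul(Z, SSSZ))), mul(Z, mul(SZ, SSSZ))))))))))
  step 29: S(S(S(S(S(S(S(S(add(add(SZ, mul(Z, SSSZ)), mul(Z, mul(SZ, SSSZ)))))))))))
  step 30: S(S(S(S(S(S(S(S(add(S(add(Z, mul(Z, SSSZ))), mul(Z, mul(SZ, SSSZ)))))))))))
  step 31: S(S(S(S(S(S(S(S(S(add(add(Z, mul(Z, SSSZ)), mul(Z, mul(SZ, SSSZ))))))))))))
  step 32: S(S(S(S(S(S(S(S(S(add(mul(Z, SSSZ), mul(Z, mul(SZ, SSSZ))))))))))))
  step 33: S(S(S(S(S(S(S(S(S(add(Z, mul(Z, mul(SZ, SSSZ))))))))))))
  step 34: S(S(S(S(S(S(S(S(S(mul(Z, mul(SZ, SSSZ)))))))))))
  step 35: S^9(Z)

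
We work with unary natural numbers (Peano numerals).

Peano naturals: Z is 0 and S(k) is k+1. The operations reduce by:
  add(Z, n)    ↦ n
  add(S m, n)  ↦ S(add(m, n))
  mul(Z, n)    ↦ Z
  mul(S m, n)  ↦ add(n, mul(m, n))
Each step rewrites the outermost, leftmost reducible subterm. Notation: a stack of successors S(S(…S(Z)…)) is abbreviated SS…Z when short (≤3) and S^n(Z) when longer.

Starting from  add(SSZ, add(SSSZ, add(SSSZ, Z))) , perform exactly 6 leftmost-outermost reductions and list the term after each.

Answer: after 6 steps: S(S(S(S(S(add(Z, add(SSSZ, Z)))))))

Working:
  start: add(SSZ, add(SSSZ, add(SSSZ, Z)))
  step 1: S(add(SZ, add(SSSZ, add(SSSZ, Z))))
  step 2: S(S(add(Z, add(SSSZ, add(SSSZ, Z)))))
  step 3: S(S(add(SSSZ, add(SSSZ, Z))))
  step 4: S(S(S(add(SSZ, add(SSSZ, Z)))))
  step 5: S(S(S(S(add(SZ, add(SSSZ, Z))))))
  step 6: S(S(S(S(S(add(Z, add(SSSZ, Z)))))))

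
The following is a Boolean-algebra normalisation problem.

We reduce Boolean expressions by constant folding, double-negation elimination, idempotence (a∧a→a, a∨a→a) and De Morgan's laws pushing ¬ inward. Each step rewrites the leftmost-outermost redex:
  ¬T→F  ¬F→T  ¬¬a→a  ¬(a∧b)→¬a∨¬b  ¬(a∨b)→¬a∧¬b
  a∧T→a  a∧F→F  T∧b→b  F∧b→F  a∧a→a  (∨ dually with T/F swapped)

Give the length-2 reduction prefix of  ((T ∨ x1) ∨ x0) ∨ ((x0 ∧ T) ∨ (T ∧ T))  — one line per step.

Answer: after 2 steps: T ∨ ((x0 ∧ T) ∨ (T ∧ T))

Reduction:
  start: ((T ∨ x1) ∨ x0) ∨ ((x0 ∧ T) ∨ (T ∧ T))
  step 1: (T ∨ x0) ∨ ((x0 ∧ T) ∨ (T ∧ T))
  step 2: T ∨ ((x0 ∧ T) ∨ (T ∧ T))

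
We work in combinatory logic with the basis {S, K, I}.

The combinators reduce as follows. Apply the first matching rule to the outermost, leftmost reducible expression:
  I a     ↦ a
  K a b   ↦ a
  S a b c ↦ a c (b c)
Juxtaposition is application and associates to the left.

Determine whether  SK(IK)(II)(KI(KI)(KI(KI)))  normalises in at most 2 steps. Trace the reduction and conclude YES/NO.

Answer: NO — after 2 steps the term is II(KI(KI)(KI(KI))), not yet normal

Derivation:
  start: SK(IK)(II)(KI(KI)(KI(KI)))
  step 1: K(II)(IK(II))(KI(KI)(KI(KI)))
  step 2: II(KI(KI)(KI(KI)))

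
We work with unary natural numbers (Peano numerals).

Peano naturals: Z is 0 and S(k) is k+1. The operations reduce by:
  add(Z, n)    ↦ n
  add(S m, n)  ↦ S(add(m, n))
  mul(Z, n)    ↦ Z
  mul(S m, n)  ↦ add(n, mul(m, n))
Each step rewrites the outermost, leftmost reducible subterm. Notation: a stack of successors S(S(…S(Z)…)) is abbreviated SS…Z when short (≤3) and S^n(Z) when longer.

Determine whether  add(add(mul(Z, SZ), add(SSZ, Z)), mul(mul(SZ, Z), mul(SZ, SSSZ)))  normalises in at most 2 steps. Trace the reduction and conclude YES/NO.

Answer: NO — after 2 steps the term is add(add(SSZ, Z), mul(mul(SZ, Z), mul(SZ, SSSZ))), not yet normal

Working:
  start: add(add(mul(Z, SZ), add(SSZ, Z)), mul(mul(SZ, Z), mul(SZ, SSSZ)))
  step 1: add(add(Z, add(SSZ, Z)), mul(mul(SZ, Z), mul(SZ, SSSZ)))
  step 2: add(add(SSZ, Z), mul(mul(SZ, Z), mul(SZ, SSSZ)))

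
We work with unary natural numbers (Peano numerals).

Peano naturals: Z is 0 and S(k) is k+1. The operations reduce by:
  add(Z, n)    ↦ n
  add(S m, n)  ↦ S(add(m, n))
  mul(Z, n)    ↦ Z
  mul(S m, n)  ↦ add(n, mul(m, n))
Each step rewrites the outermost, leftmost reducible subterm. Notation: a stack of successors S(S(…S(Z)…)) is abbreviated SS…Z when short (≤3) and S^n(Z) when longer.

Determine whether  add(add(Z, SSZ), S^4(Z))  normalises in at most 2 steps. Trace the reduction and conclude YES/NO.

  start: add(add(Z, SSZ), S^4(Z))
  →1  add(SSZ, S^4(Z))
  →2  S(add(SZ, S^4(Z)))

Answer: NO — after 2 steps the term is S(add(SZ, S^4(Z))), not yet normal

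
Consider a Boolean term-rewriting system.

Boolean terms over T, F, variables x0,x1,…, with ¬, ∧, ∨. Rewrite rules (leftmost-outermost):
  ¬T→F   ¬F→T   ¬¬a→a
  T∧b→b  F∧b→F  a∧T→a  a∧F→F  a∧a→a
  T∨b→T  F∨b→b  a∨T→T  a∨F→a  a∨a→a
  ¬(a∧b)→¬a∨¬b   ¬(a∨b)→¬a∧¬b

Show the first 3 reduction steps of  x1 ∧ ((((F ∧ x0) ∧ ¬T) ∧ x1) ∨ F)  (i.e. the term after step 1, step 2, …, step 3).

Answer: after 3 steps: x1 ∧ (F ∧ x1)

Working:
  start: x1 ∧ ((((F ∧ x0) ∧ ¬T) ∧ x1) ∨ F)
  [1] x1 ∧ (((F ∧ x0) ∧ ¬T) ∧ x1)
  [2] x1 ∧ ((F ∧ ¬T) ∧ x1)
  [3] x1 ∧ (F ∧ x1)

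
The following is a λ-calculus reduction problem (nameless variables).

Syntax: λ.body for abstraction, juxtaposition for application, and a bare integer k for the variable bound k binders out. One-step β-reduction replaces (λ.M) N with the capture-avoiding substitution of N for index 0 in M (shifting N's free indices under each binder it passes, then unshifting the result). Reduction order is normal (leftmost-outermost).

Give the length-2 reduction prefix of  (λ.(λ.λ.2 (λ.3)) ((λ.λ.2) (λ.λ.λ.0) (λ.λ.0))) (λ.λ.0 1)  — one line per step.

Answer: after 2 steps: λ.(λ.λ.0 1) (λ.λ.λ.0 1)

Reduction:
  start: (λ.(λ.λ.2 (λ.3)) ((λ.λ.2) (λ.λ.λ.0) (λ.λ.0))) (λ.λ.0 1)
  →1  (λ.λ.(λ.λ.0 1) (λ.λ.λ.0 1)) ((λ.λ.λ.λ.0 1) (λ.λ.λ.0) (λ.λ.0))
  →2  λ.(λ.λ.0 1) (λ.λ.λ.0 1)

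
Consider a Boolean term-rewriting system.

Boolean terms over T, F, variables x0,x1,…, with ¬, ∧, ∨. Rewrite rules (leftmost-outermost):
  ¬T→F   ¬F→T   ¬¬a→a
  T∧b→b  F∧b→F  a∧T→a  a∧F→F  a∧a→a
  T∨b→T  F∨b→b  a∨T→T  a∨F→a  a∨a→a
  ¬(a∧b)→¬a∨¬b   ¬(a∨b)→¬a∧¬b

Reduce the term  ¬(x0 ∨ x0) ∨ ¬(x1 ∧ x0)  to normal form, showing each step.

  start: ¬(x0 ∨ x0) ∨ ¬(x1 ∧ x0)
  →1  (¬x0 ∧ ¬x0) ∨ ¬(x1 ∧ x0)
  →2  ¬x0 ∨ ¬(x1 ∧ x0)
  →3  ¬x0 ∨ (¬x1 ∨ ¬x0)

Answer: normal form = ¬x0 ∨ (¬x1 ∨ ¬x0)  (in 3 steps)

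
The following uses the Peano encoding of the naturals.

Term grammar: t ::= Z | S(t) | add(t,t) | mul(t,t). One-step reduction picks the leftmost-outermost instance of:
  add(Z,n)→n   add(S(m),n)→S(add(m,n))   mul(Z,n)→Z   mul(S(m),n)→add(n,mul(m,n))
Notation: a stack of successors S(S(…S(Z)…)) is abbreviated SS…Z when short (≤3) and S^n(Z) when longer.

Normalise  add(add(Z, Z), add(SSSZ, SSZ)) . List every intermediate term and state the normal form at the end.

Answer: normal form = S^5(Z)  (in 6 steps)

Derivation:
  start: add(add(Z, Z), add(SSSZ, SSZ))
  step 1: add(Z, add(SSSZ, SSZ))
  step 2: add(SSSZ, SSZ)
  step 3: S(add(SSZ, SSZ))
  step 4: S(S(add(SZ, SSZ)))
  step 5: S(S(S(add(Z, SSZ))))
  step 6: S^5(Z)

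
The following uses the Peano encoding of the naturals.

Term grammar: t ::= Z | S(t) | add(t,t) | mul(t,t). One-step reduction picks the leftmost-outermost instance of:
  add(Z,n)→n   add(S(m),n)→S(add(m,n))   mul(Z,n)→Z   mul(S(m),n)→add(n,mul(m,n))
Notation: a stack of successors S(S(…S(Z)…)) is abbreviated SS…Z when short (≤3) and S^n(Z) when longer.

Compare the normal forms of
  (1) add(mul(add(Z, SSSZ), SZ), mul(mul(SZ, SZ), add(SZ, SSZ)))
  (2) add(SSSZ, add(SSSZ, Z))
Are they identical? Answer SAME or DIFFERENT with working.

Term A:
  start: add(mul(add(Z, SSSZ), SZ), mul(mul(SZ, SZ), add(SZ, SSZ)))
  [1] add(mul(SSSZ, SZ), mul(mul(SZ, SZ), add(SZ, SSZ)))
  [2] add(add(SZ, mul(SSZ, SZ)), mul(mul(SZ, SZ), add(SZ, SSZ)))
  [3] add(S(add(Z, mul(SSZ, SZ))), mul(mul(SZ, SZ), add(SZ, SSZ)))
  [4] S(add(add(Z, mul(SSZ, SZ)), mul(mul(SZ, SZ), add(SZ, SSZ))))
  [5] S(add(mul(SSZ, SZ), mul(mul(SZ, SZ), add(SZ, SSZ))))
  [6] S(add(add(SZ, mul(SZ, SZ)), mul(mul(SZ, SZ), add(SZ, SSZ))))
  [7] S(add(S(add(Z, mul(SZ, SZ))), mul(mul(SZ, SZ), add(SZ, SSZ))))
  [8] S(S(add(add(Z, mul(SZ, SZ)), mul(mul(SZ, SZ), add(SZ, SSZ)))))
  [9] S(S(add(mul(SZ, SZ), mul(mul(SZ, SZ), add(SZ, SSZ)))))
  [10] S(S(add(add(SZ, mul(Z, SZ)), mul(mul(SZ, SZ), add(SZ, SSZ)))))
  [11] S(S(add(S(add(Z, mul(Z, SZ))), mul(mul(SZ, SZ), add(SZ, SSZ)))))
  [12] S(S(S(add(add(Z, mul(Z, SZ)), mul(mul(SZ, SZ), add(SZ, SSZ))))))
  [13] S(S(S(add(mul(Z, SZ), mul(mul(SZ, SZ), add(SZ, SSZ))))))
  [14] S(S(S(add(Z, mul(mul(SZ, SZ), add(SZ, SSZ))))))
  [15] S(S(S(mul(mul(SZ, SZ), add(SZ, SSZ)))))
  [16] S(S(S(mul(add(SZ, mul(Z, SZ)), add(SZ, SSZ)))))
  [17] S(S(S(mul(S(add(Z, mul(Z, SZ))), add(SZ, SSZ)))))
  [18] S(S(S(add(add(SZ, SSZ), mul(add(Z, mul(Z, SZ)), add(SZ, SSZ))))))
  [19] S(S(S(add(S(add(Z, SSZ)), mul(add(Z, mul(Z, SZ)), add(SZ, SSZ))))))
  [20] S(S(S(S(add(add(Z, SSZ), mul(add(Z, mul(Z, SZ)), add(SZ, SSZ)))))))
  [21] S(S(S(S(add(SSZ, mul(add(Z, mul(Z, SZ)), add(SZ, SSZ)))))))
  [22] S(S(S(S(S(add(SZ, mul(add(Z, mul(Z, SZ)), add(SZ, SSZ))))))))
  [23] S(S(S(S(S(S(add(Z, mul(add(Z, mul(Z, SZ)), add(SZ, SSZ)))))))))
  [24] S(S(S(S(S(S(mul(add(Z, mul(Z, SZ)), add(SZ, SSZ))))))))
  [25] S(S(S(S(S(S(mul(mul(Z, SZ), add(SZ, SSZ))))))))
  [26] S(S(S(S(S(S(mul(Z, add(SZ, SSZ))))))))
  [27] S^6(Z)

Term B:
  start: add(SSSZ, add(SSSZ, Z))
  [1] S(add(SSZ, add(SSSZ, Z)))
  [2] S(S(add(SZ, add(SSSZ, Z))))
  [3] S(S(S(add(Z, add(SSSZ, Z)))))
  [4] S(S(S(add(SSSZ, Z))))
  [5] S(S(S(S(add(SSZ, Z)))))
  [6] S(S(S(S(S(add(SZ, Z))))))
  [7] S(S(S(S(S(S(add(Z, Z)))))))
  [8] S^6(Z)

Answer: SAME — A ⇓ S^6(Z), B ⇓ S^6(Z)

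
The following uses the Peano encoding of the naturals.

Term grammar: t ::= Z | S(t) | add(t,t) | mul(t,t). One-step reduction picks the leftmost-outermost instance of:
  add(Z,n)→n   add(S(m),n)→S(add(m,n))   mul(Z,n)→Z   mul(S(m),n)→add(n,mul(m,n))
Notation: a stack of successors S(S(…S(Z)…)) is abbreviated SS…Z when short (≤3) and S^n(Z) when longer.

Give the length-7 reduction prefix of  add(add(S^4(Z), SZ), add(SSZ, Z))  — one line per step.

Answer: after 7 steps: S(S(S(add(S(add(Z, SZ)), add(SSZ, Z)))))

Derivation:
  start: add(add(S^4(Z), SZ), add(SSZ, Z))
  [1] add(S(add(SSSZ, SZ)), add(SSZ, Z))
  [2] S(add(add(SSSZ, SZ), add(SSZ, Z)))
  [3] S(add(S(add(SSZ, SZ)), add(SSZ, Z)))
  [4] S(S(add(add(SSZ, SZ), add(SSZ, Z))))
  [5] S(S(add(S(add(SZ, SZ)), add(SSZ, Z))))
  [6] S(S(S(add(add(SZ, SZ), add(SSZ, Z)))))
  [7] S(S(S(add(S(add(Z, SZ)), add(SSZ, Z)))))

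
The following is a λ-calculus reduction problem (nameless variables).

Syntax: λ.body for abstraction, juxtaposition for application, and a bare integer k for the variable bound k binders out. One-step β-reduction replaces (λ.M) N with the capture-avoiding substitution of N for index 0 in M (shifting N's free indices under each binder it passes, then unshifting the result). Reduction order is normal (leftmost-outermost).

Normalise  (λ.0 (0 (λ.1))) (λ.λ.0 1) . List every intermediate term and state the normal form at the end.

Answer: normal form = λ.0 (λ.0 (λ.λ.λ.0 1))  (in 3 steps)

Reduction:
  start: (λ.0 (0 (λ.1))) (λ.λ.0 1)
  →1  (λ.λ.0 1) ((λ.λ.0 1) (λ.λ.λ.0 1))
  →2  λ.0 ((λ.λ.0 1) (λ.λ.λ.0 1))
  →3  λ.0 (λ.0 (λ.λ.λ.0 1))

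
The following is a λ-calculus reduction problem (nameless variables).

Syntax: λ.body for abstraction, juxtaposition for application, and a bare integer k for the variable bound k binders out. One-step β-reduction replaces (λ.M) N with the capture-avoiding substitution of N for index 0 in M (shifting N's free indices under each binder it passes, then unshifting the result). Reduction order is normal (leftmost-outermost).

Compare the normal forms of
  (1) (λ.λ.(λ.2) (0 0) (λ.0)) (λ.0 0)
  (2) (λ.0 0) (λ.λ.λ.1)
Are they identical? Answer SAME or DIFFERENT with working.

Answer: DIFFERENT — A ⇓ λ.λ.0, B ⇓ λ.λ.1

Working:
Term A:
  start: (λ.λ.(λ.2) (0 0) (λ.0)) (λ.0 0)
  →1  λ.(λ.λ.0 0) (0 0) (λ.0)
  →2  λ.(λ.0 0) (λ.0)
  →3  λ.(λ.0) (λ.0)
  →4  λ.λ.0

Term B:
  start: (λ.0 0) (λ.λ.λ.1)
  →1  (λ.λ.λ.1) (λ.λ.λ.1)
  →2  λ.λ.1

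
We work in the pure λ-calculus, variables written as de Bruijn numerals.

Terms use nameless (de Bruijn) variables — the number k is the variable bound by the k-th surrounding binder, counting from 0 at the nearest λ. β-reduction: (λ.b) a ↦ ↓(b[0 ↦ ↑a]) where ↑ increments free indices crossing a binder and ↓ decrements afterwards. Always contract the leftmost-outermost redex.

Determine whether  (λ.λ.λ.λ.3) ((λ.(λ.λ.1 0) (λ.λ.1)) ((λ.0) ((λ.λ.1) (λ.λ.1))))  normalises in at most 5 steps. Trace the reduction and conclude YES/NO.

Answer: YES — reaches normal form λ.λ.λ.λ.λ.1 in 4 ≤ 5 steps

Working:
  start: (λ.λ.λ.λ.3) ((λ.(λ.λ.1 0) (λ.λ.1)) ((λ.0) ((λ.λ.1) (λ.λ.1))))
  →1  λ.λ.λ.(λ.(λ.λ.1 0) (λ.λ.1)) ((λ.0) ((λ.λ.1) (λ.λ.1)))
  →2  λ.λ.λ.(λ.λ.1 0) (λ.λ.1)
  →3  λ.λ.λ.λ.(λ.λ.1) 0
  →4  λ.λ.λ.λ.λ.1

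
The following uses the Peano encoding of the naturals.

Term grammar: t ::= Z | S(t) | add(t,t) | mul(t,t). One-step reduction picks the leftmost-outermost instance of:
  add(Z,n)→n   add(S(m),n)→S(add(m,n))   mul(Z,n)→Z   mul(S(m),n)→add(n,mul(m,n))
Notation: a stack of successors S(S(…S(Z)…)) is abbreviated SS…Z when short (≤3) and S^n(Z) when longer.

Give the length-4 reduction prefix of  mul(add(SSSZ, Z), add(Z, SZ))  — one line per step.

  start: mul(add(SSSZ, Z), add(Z, SZ))
  [1] mul(S(add(SSZ, Z)), add(Z, SZ))
  [2] add(add(Z, SZ), mul(add(SSZ, Z), add(Z, SZ)))
  [3] add(SZ, mul(add(SSZ, Z), add(Z, SZ)))
  [4] S(add(Z, mul(add(SSZ, Z), add(Z, SZ))))

Answer: after 4 steps: S(add(Z, mul(add(SSZ, Z), add(Z, SZ))))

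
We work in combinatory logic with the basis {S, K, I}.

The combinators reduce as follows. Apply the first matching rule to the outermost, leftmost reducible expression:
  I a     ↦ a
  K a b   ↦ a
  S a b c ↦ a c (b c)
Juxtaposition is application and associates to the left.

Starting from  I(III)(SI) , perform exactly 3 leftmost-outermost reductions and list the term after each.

Answer: after 3 steps: I(SI)

Working:
  start: I(III)(SI)
  step 1: III(SI)
  step 2: II(SI)
  step 3: I(SI)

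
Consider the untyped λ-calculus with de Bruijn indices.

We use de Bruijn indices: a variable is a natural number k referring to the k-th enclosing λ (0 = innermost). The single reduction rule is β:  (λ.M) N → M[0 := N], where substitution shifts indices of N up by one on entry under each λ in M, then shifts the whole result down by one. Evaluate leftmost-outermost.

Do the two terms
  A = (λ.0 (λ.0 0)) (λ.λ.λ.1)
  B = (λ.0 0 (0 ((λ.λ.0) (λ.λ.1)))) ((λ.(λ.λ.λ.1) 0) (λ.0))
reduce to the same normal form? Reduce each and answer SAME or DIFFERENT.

Answer: SAME — A ⇓ λ.λ.1, B ⇓ λ.λ.1

Derivation:
Term A:
  start: (λ.0 (λ.0 0)) (λ.λ.λ.1)
  [1] (λ.λ.λ.1) (λ.0 0)
  [2] λ.λ.1

Term B:
  start: (λ.0 0 (0 ((λ.λ.0) (λ.λ.1)))) ((λ.(λ.λ.λ.1) 0) (λ.0))
  [1] (λ.(λ.λ.λ.1) 0) (λ.0) ((λ.(λ.λ.λ.1) 0) (λ.0)) ((λ.(λ.λ.λ.1) 0) (λ.0) ((λ.λ.0) (λ.λ.1)))
  [2] (λ.λ.λ.1) (λ.0) ((λ.(λ.λ.λ.1) 0) (λ.0)) ((λ.(λ.λ.λ.1) 0) (λ.0) ((λ.λ.0) (λ.λ.1)))
  [3] (λ.λ.1) ((λ.(λ.λ.λ.1) 0) (λ.0)) ((λ.(λ.λ.λ.1) 0) (λ.0) ((λ.λ.0) (λ.λ.1)))
  [4] (λ.(λ.(λ.λ.λ.1) 0) (λ.0)) ((λ.(λ.λ.λ.1) 0) (λ.0) ((λ.λ.0) (λ.λ.1)))
  [5] (λ.(λ.λ.λ.1) 0) (λ.0)
  [6] (λ.λ.λ.1) (λ.0)
  [7] λ.λ.1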